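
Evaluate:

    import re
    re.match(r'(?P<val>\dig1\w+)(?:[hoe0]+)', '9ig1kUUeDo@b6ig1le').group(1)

'9ig1kUUeD'

Pattern: a digit, then the literal 'ig1', then one or more of a word character (captured as 'val'); then one or more of one of [hoe0] (non-capturing group).
`re.match` won't scan ahead — the pattern has to work from the very first character.
The match spans [0:10] → '9ig1kUUeDo'.
Captured: group 1 = '9ig1kUUeD'.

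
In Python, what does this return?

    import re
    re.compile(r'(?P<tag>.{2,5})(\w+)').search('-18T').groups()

The match spans [0:4] → '-18T'.
Captured: group 1 = '-18', group 2 = 'T'.

('-18', 'T')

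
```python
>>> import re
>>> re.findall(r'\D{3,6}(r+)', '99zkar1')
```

['r']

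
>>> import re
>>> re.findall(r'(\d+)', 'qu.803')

['803']

Pattern: one or more of a digit (captured).
Matches: at [3:6] match '803', group 1 = '803'.
Because there's exactly one group, `findall` drops the full match and keeps group 1 from the one hit.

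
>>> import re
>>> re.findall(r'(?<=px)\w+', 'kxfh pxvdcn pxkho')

['vdcn', 'kho']

Because the assertion is zero-width, the text it checks is not consumed and won't appear in the result.
Since nothing is captured, `findall` lists the 2 matched substrings directly.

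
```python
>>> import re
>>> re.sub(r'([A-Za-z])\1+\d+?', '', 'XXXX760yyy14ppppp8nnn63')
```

The backreference `\1` re-matches whatever the first group consumed, character for character.
Each match is replaced by ''.

'6043'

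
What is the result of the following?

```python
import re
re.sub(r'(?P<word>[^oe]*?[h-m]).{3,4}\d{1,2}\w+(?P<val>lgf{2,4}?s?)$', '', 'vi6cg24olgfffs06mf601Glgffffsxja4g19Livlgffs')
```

''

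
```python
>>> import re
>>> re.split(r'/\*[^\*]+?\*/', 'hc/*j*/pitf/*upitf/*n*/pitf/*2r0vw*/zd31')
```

['hc', 'pitf/*upitf', 'pitf', 'zd31']

Each match becomes a cut point; 4 segments remain.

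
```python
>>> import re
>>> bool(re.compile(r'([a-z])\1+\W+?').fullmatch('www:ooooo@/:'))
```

False

A backreference is literal: `\1` must see the identical characters the first group matched.
For `fullmatch`, every character of the input must be accounted for by the pattern.
Here there's no way to consume every character, so the call returns None, and `bool(None)` is False.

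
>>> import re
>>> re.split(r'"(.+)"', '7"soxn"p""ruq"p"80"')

['7', 'soxn"p""ruq"p"80', '']

Matches to split on: at [1:19] → '"soxn"p""ruq"p"80"'.
With a capturing group present, the delimiter's captured portion is kept in the result list.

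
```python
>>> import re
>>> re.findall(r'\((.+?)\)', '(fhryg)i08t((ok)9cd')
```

A non-greedy quantifier consumes as few characters as it can — just enough that the remainder of the pattern still matches from where it stops; whatever follows it matches normally.
Scanning left to right: at [0:7] match '(fhryg)', group 1 = 'fhryg'; at [11:16] match '((ok)', group 1 = '(ok'.
With a single group, `findall` returns only what that group captured — 2 items.

['fhryg', '(ok']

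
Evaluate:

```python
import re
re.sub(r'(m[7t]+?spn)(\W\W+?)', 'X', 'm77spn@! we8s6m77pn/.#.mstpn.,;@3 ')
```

Pattern: a literal 'm', then one or more of one of [7t] (lazy), then the literal 'spn' (captured); then a non-word character, then one or more of a non-word character (lazy) (captured).
With the lazy modifier that quantifier settles for the fewest repetitions that let the rest of the pattern succeed (the atoms after it are unaffected and can still be greedy).
Matches: at [0:8] → 'm77spn@!'.
Every occurrence is swapped for 'X'.

'X we8s6m77pn/.#.mstpn.,;@3 '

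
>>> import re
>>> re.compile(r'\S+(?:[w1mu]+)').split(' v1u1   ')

The pattern matches one or more of a non-whitespace character; then one or more of one of [w1mu] (non-capturing group).
Matches to split on: at [1:5] → 'v1u1'.
The string is cut at each match, leaving 2 pieces.

[' ', '   ']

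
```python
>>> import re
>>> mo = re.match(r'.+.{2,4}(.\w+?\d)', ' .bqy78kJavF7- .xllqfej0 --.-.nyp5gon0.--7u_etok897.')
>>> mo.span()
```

(0, 51)

This matches one or more of any character, then 2 to 4 of any character; then any character, then one or more of a word character (lazy), then a digit (captured).
With `match`, the pattern is implicitly anchored at the beginning.
The match spans [0:51] → ' .bqy78kJavF7- .xllqfej0 --.-.nyp5gon0.--7u_etok897'.
Captured: group 1 = '897'.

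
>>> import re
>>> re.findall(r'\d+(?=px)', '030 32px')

['32']

The lookaround is zero-width — it requires the adjacent text to match without consuming it, so the asserted text isn't part of the match.
Matches: at [4:6] → '32'.
With no groups in the pattern, `findall` gives back each whole match — 1 here.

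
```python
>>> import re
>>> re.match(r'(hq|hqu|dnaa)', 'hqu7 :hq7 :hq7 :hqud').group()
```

'hq'

`re.match` won't scan ahead — the pattern has to work from the very first character.
The match spans [0:2] → 'hq'.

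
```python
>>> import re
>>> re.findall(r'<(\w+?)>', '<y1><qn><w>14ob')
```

['y1', 'qn', 'w']

Walking the string: at [0:4] match '<y1>', group 1 = 'y1'; at [4:8] match '<qn>', group 1 = 'qn'; at [8:11] match '<w>', group 1 = 'w'.
One capturing group, so `findall` returns just the captured substring from each match — 3 in all.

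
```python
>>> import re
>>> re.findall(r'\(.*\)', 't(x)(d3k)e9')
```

No capturing groups, so `findall` returns the 1 full match string.

['(x)(d3k)']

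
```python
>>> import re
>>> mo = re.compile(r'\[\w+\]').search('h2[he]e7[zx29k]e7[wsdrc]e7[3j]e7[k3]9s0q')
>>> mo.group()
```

Unlike `match`, `search` isn't anchored — it looks for the pattern anywhere in the string.
The match spans [2:6] → '[he]'.

'[he]'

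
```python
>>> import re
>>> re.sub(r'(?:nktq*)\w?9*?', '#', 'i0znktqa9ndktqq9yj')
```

Pattern: the literal 'nkt', then zero or more of a literal 'q' (non-capturing group); then optionally a word character, then zero or more of the literal '9' (lazy).
With the lazy modifier that quantifier settles for the fewest repetitions that let the rest of the pattern succeed (the atoms after it are unaffected and can still be greedy).
Matches: at [3:8] → 'nktqa'.
Every occurrence is swapped for '#'.

'i0z#9ndktqq9yj'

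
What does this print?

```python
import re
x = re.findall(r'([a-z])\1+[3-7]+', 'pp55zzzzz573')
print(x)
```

After group 1 captures some text, `\1` only succeeds where that same text appears again.
Matches: at [0:4] match 'pp55', group 1 = 'p'; at [4:12] match 'zzzzz573', group 1 = 'z'.
`findall` collects group 1 from each match (2 total).

['p', 'z']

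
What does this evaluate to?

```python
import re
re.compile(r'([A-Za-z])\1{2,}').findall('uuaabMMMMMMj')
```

['M']

A backreference is literal: `\1` must see the identical characters the first group matched.
One capturing group, so `findall` returns just the captured substring from the one match — 1 in all.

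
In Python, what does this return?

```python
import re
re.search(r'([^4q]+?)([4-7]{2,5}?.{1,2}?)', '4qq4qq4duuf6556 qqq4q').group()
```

This matches one or more of any character except [4q] (lazy) (captured); then 2 to 5 of a character in [4-7] (lazy), then 1 to 2 of any character (lazy) (captured).
A `+?`/`*?`/`{m,n}?` starts at its minimum and grows only as far as needed for what follows to match.
`re.search` scans for the first position where the pattern succeeds.
The match spans [7:14] → 'duuf655'.
Captured: group 1 = 'duuf', group 2 = '655'.

'duuf655'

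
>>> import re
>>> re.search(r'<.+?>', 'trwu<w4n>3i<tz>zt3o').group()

'<w4n>'

Lazy quantifiers expand one character at a time until the remainder of the pattern can match.
`search` walks the string left to right and returns the first match it finds.
The match spans [4:9] → '<w4n>'.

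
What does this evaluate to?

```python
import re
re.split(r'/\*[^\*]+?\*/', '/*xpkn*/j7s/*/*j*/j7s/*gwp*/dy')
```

['', 'j7s/*', 'j7s', 'dy']

Matches to split on: at [0:8] → '/*xpkn*/'; at [13:18] → '/*j*/'; at [21:28] → '/*gwp*/'.
The string is cut at each match, leaving 4 pieces.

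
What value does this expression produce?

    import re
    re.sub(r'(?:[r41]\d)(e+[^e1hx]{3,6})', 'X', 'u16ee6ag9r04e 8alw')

'uX4e 8alw'

The pattern matches one of [r41], then a digit (non-capturing group); then one or more of the literal 'e', then 3 to 6 of any character except [e1hx] (captured).
Every occurrence is swapped for 'X'.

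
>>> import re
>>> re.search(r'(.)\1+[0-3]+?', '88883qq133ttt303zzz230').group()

'88883'

After group 1 captures some text, `\1` only succeeds where that same text appears again.
The match spans [0:5] → '88883'.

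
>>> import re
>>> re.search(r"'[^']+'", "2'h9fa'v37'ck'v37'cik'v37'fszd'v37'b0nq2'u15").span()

(1, 7)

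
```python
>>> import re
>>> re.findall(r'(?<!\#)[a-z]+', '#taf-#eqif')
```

['af', 'qif']

`(?!…)`/`(?<!…)` only lets a position through if the neighbouring text does NOT match; no characters are consumed.
`findall` yields the raw match text (2 of them) because the pattern has no groups.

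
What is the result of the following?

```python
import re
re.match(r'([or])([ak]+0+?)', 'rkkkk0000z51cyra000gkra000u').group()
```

This matches one of [or] (captured); then one or more of one of [ak], then one or more of the literal '0' (lazy) (captured).
With the lazy modifier that quantifier settles for the fewest repetitions that let the rest of the pattern succeed (the atoms after it are unaffected and can still be greedy).
`match` is anchored at position 0; if the pattern doesn't fit there, it returns None.
The match spans [0:6] → 'rkkkk0'.
Captured: group 1 = 'r', group 2 = 'kkkk0'.

'rkkkk0'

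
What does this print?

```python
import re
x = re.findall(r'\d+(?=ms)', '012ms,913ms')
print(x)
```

['012', '913']

The `(?=…)`/`(?<=…)` assertion just peeks at neighbouring text; it doesn't advance the match position.
Scanning left to right: at [0:3] → '012'; at [6:9] → '913'.
Since nothing is captured, `findall` lists the 2 matched substrings directly.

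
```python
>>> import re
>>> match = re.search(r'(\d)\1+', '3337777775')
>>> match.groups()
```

('3',)

After group 1 captures some text, `\1` only succeeds where that same text appears again.
`re.search` tries every starting position until one works.
The match spans [0:3] → '333'.
Captured: group 1 = '3'.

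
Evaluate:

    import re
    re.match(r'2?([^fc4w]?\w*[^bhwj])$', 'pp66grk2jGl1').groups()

('pp66grk2jGl1',)

The pattern matches optionally a literal '2'; then optionally any character except [fc4w], then zero or more of a word character, then any character except [bhwj] (captured); then anchored at the end.
`match` is anchored at position 0; if the pattern doesn't fit there, it returns None.
The match spans [0:12] → 'pp66grk2jGl1'.
Captured: group 1 = 'pp66grk2jGl1'.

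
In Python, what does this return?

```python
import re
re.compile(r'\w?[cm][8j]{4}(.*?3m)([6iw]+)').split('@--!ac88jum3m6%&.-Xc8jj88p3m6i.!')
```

['@--!ac88jum3m6%&.-', '8p3m', '6i', '.!']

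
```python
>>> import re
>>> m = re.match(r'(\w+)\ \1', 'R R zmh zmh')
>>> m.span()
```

`\1` is not a pattern — it's the concrete string captured by group 1, re-applied verbatim.
`match` is anchored at position 0; if the pattern doesn't fit there, it returns None.
The match spans [0:3] → 'R R'.
Captured: group 1 = 'R'.

(0, 3)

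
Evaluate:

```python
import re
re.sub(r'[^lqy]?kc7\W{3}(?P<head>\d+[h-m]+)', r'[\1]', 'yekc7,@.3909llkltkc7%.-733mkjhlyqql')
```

The pattern matches optionally any character except [lqy], then the literal 'kc7', then exactly 3 of a non-word character; then one or more of a digit, then one or more of a character in [h-m] (captured as 'head').
Matches: at [1:16] → 'ekc7,@.3909llkl'; at [16:31] → 'tkc7%.-733mkjhl'.
Each match is replaced using the text its own group 1 captured.

'y[3909llkl][733mkjhl]yqql'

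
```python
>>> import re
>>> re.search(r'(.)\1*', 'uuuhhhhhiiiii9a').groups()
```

('u',)

The match spans [0:3] → 'uuu'.
Captured: group 1 = 'u'.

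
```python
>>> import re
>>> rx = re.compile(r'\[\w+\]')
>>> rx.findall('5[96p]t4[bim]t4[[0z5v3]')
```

`findall` yields the raw match text (3 of them) because the pattern has no groups.

['[96p]', '[bim]', '[0z5v3]']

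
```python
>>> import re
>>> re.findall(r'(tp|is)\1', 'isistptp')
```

['is', 'tp']

`\1` has to match the exact text group 1 already captured.
Because there's exactly one group, `findall` drops the full match and keeps group 1 from each hit.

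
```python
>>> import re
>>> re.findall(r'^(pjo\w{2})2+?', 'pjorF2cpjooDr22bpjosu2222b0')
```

Pattern: anchored at the start of the string; then the literal 'pjo', then exactly 2 of a word character (captured); then one or more of a literal '2' (lazy).
Scanning left to right: at [0:6] match 'pjorF2', group 1 = 'pjorF'.
`findall` collects group 1 from the one match (1 total).

['pjorF']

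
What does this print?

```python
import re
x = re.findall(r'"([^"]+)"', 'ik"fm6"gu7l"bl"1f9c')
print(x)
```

['fm6', 'bl']

Scanning left to right: at [2:7] match '"fm6"', group 1 = 'fm6'; at [11:15] match '"bl"', group 1 = 'bl'.
`findall` collects group 1 from each match (2 total).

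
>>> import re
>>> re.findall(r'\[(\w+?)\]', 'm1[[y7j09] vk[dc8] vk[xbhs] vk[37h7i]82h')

['y7j09', 'dc8', 'xbhs', '37h7i']

Matches: at [3:10] match '[y7j09]', group 1 = 'y7j09'; at [13:18] match '[dc8]', group 1 = 'dc8'; at [21:27] match '[xbhs]', group 1 = 'xbhs'; at [30:37] match '[37h7i]', group 1 = '37h7i'.
`findall` collects group 1 from each match (4 total).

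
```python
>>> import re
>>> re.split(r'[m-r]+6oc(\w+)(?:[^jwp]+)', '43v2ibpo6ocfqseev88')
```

['43v2ib', 'fqseev8', '']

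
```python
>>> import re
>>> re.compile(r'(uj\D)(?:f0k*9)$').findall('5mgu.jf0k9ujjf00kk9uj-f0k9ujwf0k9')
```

['ujw']

One capturing group, so `findall` returns just the captured substring from the one match — 1 in all.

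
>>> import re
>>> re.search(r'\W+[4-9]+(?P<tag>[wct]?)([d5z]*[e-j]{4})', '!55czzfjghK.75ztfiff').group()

'!55czzfjgh'

The pattern matches one or more of a non-word character, then one or more of a character in [4-9]; then optionally one of [wct] (captured as 'tag'); then zero or more of one of [d5z], then exactly 4 of a character in [e-j] (captured).
`re.search` tries every starting position until one works.
The match spans [0:10] → '!55czzfjgh'.
Captured: group 1 = 'c', group 2 = 'zzfjgh'.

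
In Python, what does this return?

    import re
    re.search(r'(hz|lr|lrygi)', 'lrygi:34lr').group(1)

The match spans [0:2] → 'lr'.
Captured: group 1 = 'lr'.

'lr'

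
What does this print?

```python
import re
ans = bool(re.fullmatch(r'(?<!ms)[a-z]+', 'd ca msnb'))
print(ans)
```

False

`(?!…)`/`(?<!…)` only lets a position through if the neighbouring text does NOT match; no characters are consumed.
`re.fullmatch` requires the pattern to consume the entire string.
Here the string isn't matched end-to-end, so the call returns None, and `bool(None)` is False.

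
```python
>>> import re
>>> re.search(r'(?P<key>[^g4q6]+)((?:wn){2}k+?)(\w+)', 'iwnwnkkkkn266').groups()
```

('i', 'wnwnk', 'kkkn266')

The match spans [0:13] → 'iwnwnkkkkn266'.
Captured: group 1 = 'i', group 2 = 'wnwnk', group 3 = 'kkkn266'.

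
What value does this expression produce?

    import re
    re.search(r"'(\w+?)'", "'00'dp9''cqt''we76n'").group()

The match spans [0:4] → "'00'".

"'00'"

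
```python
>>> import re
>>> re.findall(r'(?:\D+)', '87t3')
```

['t']

This matches one or more of a non-digit (non-capturing group).
Walking the string: at [2:3] → 't'.
With no groups in the pattern, `findall` gives back each whole match — 1 here.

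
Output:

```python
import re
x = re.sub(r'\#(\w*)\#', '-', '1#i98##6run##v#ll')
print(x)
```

1---ll

`sub` substitutes '-' at each match site.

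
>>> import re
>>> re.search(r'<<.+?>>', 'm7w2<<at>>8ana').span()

The match spans [4:10] → '<<at>>'.

(4, 10)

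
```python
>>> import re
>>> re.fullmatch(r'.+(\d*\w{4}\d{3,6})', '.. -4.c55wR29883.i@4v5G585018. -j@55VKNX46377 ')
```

None

`fullmatch` succeeds only if the pattern covers the string from start to end.
Here there's no way to consume every character, so the call returns None.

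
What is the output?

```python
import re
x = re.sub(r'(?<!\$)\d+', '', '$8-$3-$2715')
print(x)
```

The negative lookahead/lookbehind blocks any match where the forbidden context is present.
Matches: at [8:11] → '715'.
Every occurrence is swapped for ''.

$8-$3-$2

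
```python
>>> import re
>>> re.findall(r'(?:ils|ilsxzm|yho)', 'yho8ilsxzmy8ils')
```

['yho', 'ils', 'ils']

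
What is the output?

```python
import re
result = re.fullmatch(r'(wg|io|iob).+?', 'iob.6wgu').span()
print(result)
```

`re.fullmatch` requires the pattern to consume the entire string.
The match spans [0:8] → 'iob.6wgu'.
Captured: group 1 = 'io'.

(0, 8)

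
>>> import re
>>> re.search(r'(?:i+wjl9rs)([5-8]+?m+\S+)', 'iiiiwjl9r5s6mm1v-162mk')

None

Here nothing in the string fits, so the call returns None.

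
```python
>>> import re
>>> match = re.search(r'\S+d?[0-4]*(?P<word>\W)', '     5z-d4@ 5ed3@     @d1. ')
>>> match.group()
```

This matches one or more of a non-whitespace character, then optionally the literal 'd', then zero or more of a character in [0-4]; then a non-word character (captured as 'word').
The match spans [5:12] → '5z-d4@ '.

'5z-d4@ '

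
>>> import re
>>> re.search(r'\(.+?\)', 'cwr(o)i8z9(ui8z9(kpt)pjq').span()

(3, 6)

Unlike `match`, `search` isn't anchored — it looks for the pattern anywhere in the string.
The match spans [3:6] → '(o)'.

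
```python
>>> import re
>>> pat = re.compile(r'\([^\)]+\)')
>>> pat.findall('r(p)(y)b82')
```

['(p)', '(y)']

Since nothing is captured, `findall` lists the 2 matched substrings directly.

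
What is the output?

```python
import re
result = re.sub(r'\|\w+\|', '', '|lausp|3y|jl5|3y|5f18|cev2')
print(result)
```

3y3ycev2

Each match is replaced by ''.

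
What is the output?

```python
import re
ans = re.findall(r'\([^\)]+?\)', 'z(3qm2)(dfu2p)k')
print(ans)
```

['(3qm2)', '(dfu2p)']

Walking the string: at [1:7] → '(3qm2)'; at [7:14] → '(dfu2p)'.
No capturing groups, so `findall` returns the 2 full match strings.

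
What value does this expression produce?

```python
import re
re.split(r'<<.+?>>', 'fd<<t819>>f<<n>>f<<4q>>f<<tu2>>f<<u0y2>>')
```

['fd', 'f', 'f', 'f', 'f', '']

With the lazy modifier that quantifier settles for the fewest repetitions that let the rest of the pattern succeed (the atoms after it are unaffected and can still be greedy).
Matches to split on: at [2:10] → '<<t819>>'; at [11:16] → '<<n>>'; at [17:23] → '<<4q>>'; at [24:31] → '<<tu2>>'; at [32:40] → '<<u0y2>>'.
Splitting on the pattern gives 6 pieces.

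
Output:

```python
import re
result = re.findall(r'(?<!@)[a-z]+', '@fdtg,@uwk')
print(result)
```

['dtg', 'wk']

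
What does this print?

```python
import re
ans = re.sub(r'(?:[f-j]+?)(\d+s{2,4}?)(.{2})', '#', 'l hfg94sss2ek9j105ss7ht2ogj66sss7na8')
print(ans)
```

l #ek9#t2o#na8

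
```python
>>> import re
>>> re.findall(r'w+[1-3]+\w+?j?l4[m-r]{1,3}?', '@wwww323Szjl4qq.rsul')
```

['wwww323Szjl4q']

A non-greedy quantifier consumes as few characters as it can — just enough that the remainder of the pattern still matches from where it stops; whatever follows it matches normally.
`findall` yields the raw match text (1 of them) because the pattern has no groups.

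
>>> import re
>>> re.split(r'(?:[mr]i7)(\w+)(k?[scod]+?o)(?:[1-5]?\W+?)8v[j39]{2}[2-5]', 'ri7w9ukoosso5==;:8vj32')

['', 'w9ukoos', 'so', '']

The pattern matches one of [mr], then the literal 'i7' (non-capturing group); then one or more of a word character (captured); then optionally the literal 'k', then one or more of one of [scod] (lazy), then a literal 'o' (captured); then optionally a character in [1-5], then one or more of a non-word character (lazy) (non-capturing group); then the literal '8v', then exactly 2 of one of [j39], then a character in [2-5].
Because the pattern has a capturing group, `split` also inserts each captured text between the pieces.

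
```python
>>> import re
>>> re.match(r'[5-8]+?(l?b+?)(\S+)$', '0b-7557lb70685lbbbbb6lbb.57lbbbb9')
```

None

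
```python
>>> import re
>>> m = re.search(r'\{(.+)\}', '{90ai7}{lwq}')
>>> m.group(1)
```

`re.search` tries every starting position until one works.
The match spans [0:12] → '{90ai7}{lwq}'.
Captured: group 1 = '90ai7}{lwq'.

'90ai7}{lwq'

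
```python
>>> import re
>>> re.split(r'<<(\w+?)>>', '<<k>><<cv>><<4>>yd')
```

['', 'k', '', 'cv', '', '4', 'yd']

Matches to split on: at [0:5] → '<<k>>'; at [5:11] → '<<cv>>'; at [11:16] → '<<4>>'.
`re.split` interleaves the captured-group text with the surrounding fragments.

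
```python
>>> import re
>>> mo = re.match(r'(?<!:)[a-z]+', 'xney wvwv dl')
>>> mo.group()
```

'xney'

`re.match` won't scan ahead — the pattern has to work from the very first character.
The match spans [0:4] → 'xney'.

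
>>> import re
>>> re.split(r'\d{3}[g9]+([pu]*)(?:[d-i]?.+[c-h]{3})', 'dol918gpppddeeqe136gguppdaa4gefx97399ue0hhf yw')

['dol', 'ppp', ' yw']

This matches exactly 3 of a digit, then one or more of one of [g9]; then zero or more of one of [pu] (captured); then optionally a character in [d-i], then one or more of any character, then exactly 3 of a character in [c-h] (non-capturing group).
Matches to split on: at [3:43] → '918gpppddeeqe136gguppdaa4gefx97399ue0hhf'.
Because the pattern has a capturing group, `split` also inserts each captured text between the pieces.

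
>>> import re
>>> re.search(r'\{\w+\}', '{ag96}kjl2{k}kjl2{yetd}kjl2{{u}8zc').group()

`search` walks the string left to right and returns the first match it finds.
The match spans [0:6] → '{ag96}'.

'{ag96}'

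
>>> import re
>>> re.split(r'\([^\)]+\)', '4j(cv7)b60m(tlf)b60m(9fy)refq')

['4j', 'b60m', 'b60m', 'refq']

Splitting on the pattern gives 4 pieces.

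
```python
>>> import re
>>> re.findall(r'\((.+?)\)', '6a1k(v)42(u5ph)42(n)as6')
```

['v', 'u5ph', 'n']

The `?` after the quantifier makes it lazy — it takes as little as possible before letting the rest of the pattern try.
Walking the string: at [4:7] match '(v)', group 1 = 'v'; at [9:15] match '(u5ph)', group 1 = 'u5ph'; at [17:20] match '(n)', group 1 = 'n'.
With a single group, `findall` returns only what that group captured — 3 items.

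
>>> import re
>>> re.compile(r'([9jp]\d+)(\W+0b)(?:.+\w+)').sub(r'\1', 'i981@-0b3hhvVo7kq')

'i981'

This matches one of [9jp], then one or more of a digit (captured); then one or more of a non-word character, then the literal '0b' (captured); then one or more of any character, then one or more of a word character (non-capturing group).
Matches: at [1:17] → '981@-0b3hhvVo7kq'.
Each match is replaced using the text its own group 1 captured.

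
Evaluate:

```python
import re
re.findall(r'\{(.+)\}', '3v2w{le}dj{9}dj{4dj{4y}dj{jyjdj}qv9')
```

['le}dj{9}dj{4dj{4y}dj{jyjdj']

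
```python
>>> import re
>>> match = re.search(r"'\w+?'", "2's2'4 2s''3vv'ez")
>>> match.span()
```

Unlike `match`, `search` isn't anchored — it looks for the pattern anywhere in the string.
The match spans [1:5] → "'s2'".

(1, 5)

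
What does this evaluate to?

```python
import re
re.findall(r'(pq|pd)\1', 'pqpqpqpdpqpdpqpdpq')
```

['pq']

A backreference is literal: `\1` must see the identical characters the first group matched.
`findall` collects group 1 from the one match (1 total).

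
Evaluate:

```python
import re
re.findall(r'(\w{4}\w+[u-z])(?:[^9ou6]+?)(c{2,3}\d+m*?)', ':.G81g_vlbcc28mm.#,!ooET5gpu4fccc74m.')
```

[('G81g_v', 'cc28'), ('ooET5gpu', 'ccc74')]

The pattern matches exactly 4 of a word character, then one or more of a word character, then a character in [u-z] (captured); then one or more of any character except [9ou6] (lazy) (non-capturing group); then 2 to 3 of the literal 'c', then one or more of a digit, then zero or more of a literal 'm' (lazy) (captured).
Matches: at [2:14] match 'G81g_vlbcc28', groups = ('G81g_v', 'cc28'); at [20:35] match 'ooET5gpu4fccc74', groups = ('ooET5gpu', 'ccc74').
Multiple groups make `findall` return tuples — one 2-tuple for each match.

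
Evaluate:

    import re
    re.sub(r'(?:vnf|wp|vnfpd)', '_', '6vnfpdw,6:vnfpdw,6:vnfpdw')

`|` is ordered: at each position the engine commits to the first alternative that works.
Matches: at [1:4] → 'vnf'; at [10:13] → 'vnf'; at [19:22] → 'vnf'.
`sub` substitutes '_' at each match site.

'6_pdw,6:_pdw,6:_pdw'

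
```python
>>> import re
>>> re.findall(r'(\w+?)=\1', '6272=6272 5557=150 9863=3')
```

['6272', '3']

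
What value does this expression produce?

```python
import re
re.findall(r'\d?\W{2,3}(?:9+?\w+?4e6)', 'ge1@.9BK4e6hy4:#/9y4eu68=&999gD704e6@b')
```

The pattern matches optionally a digit, then 2 to 3 of a non-word character; then one or more of a literal '9' (lazy), then one or more of a word character (lazy), then the literal '4e6' (non-capturing group).
Walking the string: at [2:11] → '1@.9BK4e6'; at [23:36] → '8=&999gD704e6'.
No capturing groups, so `findall` returns the 2 full match strings.

['1@.9BK4e6', '8=&999gD704e6']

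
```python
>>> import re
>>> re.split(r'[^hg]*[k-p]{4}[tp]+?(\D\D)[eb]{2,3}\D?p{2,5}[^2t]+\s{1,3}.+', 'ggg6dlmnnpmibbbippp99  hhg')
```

['ggg', 'mi', '']

Pattern: zero or more of any character except [hg]; then exactly 4 of a character in [k-p], then one or more of one of [tp] (lazy); then a non-digit, then a non-digit (captured); then 2 to 3 of one of [eb], then optionally a non-digit, then 2 to 5 of the literal 'p'; then one or more of any character except [2t]; then 1 to 3 of whitespace, then one or more of any character.
Matches to split on: at [3:26] → '6dlmnnpmibbbippp99  hhg'.
With a capturing group present, the delimiter's captured portion is kept in the result list.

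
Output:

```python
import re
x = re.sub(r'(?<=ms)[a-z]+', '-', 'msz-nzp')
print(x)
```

ms--nzp

The positive lookaround only admits positions where the adjacent text matches; those characters stay outside the span.
Matches: at [2:3] → 'z'.
Each match is replaced by '-'.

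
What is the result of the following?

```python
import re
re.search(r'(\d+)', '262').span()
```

Pattern: one or more of a digit (captured).
The match spans [0:3] → '262'.

(0, 3)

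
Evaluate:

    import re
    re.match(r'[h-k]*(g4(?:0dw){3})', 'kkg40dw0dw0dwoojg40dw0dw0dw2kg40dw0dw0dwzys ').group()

With `match`, the pattern is implicitly anchored at the beginning.
The match spans [0:13] → 'kkg40dw0dw0dw'.

'kkg40dw0dw0dw'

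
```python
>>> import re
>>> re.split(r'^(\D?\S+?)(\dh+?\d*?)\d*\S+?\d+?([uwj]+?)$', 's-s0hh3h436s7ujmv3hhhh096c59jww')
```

['', 's-s', '0h', 'jww', '']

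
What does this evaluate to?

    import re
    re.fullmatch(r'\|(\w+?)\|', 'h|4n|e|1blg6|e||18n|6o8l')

`re.fullmatch` is like wrapping the pattern in `^…$` (in single-line mode).
Here there's no way to consume every character, so the call returns None.

None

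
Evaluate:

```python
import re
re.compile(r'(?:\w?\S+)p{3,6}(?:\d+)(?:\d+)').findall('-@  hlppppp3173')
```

['hlppppp3173']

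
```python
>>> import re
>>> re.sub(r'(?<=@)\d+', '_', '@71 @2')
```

Lookahead/lookbehind check context without consuming it, so the matched span excludes the asserted characters.
Matches: at [1:3] → '71'; at [5:6] → '2'.
Each match is replaced by '_'.

'@_ @_'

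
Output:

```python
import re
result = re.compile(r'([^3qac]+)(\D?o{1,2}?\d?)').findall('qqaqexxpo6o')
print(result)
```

[('exxpo6', 'o')]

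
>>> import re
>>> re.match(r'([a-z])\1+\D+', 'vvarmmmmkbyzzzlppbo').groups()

('v',)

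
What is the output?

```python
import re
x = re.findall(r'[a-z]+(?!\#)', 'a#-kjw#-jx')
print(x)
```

The negative lookaround is zero-width — it rules out positions where the adjacent text would match, without consuming anything.
No capturing groups, so `findall` returns the 2 full match strings.

['kj', 'jx']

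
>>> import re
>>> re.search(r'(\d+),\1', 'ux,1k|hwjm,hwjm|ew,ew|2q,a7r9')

The backreference `\1` re-matches whatever the first group consumed, character for character.
`search` walks the string left to right and returns the first match it finds.
Here no position works, so the call returns None.

None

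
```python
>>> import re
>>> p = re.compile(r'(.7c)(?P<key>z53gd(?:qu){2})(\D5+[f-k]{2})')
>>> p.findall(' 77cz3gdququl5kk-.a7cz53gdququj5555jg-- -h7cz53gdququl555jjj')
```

`findall` packs the 3 group values into a tuple for every match.

[('a7c', 'z53gdququ', 'j5555jg'), ('h7c', 'z53gdququ', 'l555jj')]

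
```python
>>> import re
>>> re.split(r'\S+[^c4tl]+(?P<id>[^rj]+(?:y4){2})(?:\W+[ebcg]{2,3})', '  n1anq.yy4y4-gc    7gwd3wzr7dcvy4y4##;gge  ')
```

['  ', 'cvy4y4', '  ']

This matches one or more of a non-whitespace character; then one or more of any character except [c4tl]; then one or more of any character except [rj], then the literal 'y4' repeated 2 times (captured as 'id'); then one or more of a non-word character, then 2 to 3 of one of [ebcg] (non-capturing group).
Matches to split on: at [2:42] → 'n1anq.yy4y4-gc    7gwd3wzr7dcvy4y4##;gge'.
Because the pattern has a capturing group, `split` also inserts each captured text between the pieces.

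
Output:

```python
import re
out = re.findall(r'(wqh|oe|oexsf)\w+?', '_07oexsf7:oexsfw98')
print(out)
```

Alternation tries branches left to right and keeps the first one that lets the overall match succeed at that position.
One capturing group, so `findall` returns just the captured substring from each match — 2 in all.

['oe', 'oe']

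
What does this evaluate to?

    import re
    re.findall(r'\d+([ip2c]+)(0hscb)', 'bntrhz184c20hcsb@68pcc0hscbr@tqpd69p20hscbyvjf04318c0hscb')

Multiple groups make `findall` return tuples — one 2-tuple for each match.

[('pcc', '0hscb'), ('p2', '0hscb'), ('c', '0hscb')]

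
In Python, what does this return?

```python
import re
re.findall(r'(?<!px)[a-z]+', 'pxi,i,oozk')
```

A negative assertion filters positions out without eating any characters.
Matches: at [0:3] → 'pxi'; at [4:5] → 'i'; at [6:10] → 'oozk'.
No capturing groups, so `findall` returns the 3 full match strings.

['pxi', 'i', 'oozk']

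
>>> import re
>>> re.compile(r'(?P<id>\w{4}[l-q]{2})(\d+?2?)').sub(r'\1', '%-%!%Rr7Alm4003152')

'%-%!%Rr7Alm003152'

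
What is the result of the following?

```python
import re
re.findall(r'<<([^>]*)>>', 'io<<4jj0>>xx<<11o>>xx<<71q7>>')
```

Scanning left to right: at [2:10] match '<<4jj0>>', group 1 = '4jj0'; at [12:19] match '<<11o>>', group 1 = '11o'; at [21:29] match '<<71q7>>', group 1 = '71q7'.
One capturing group, so `findall` returns just the captured substring from each match — 3 in all.

['4jj0', '11o', '71q7']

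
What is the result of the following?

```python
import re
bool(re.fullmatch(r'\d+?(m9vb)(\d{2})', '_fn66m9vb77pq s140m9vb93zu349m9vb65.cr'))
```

False

`re.fullmatch` is like wrapping the pattern in `^…$` (in single-line mode).
Here there's no way to consume every character, so the call returns None, and `bool(None)` is False.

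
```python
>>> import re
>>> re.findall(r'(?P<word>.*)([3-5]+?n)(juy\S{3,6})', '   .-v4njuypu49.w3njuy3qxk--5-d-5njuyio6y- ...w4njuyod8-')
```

[('   .-v4njuypu49.w3njuy3qxk--5-d-5njuyio6y- ...w', '4n', 'juyod8-')]

The pattern matches zero or more of any character (captured as 'word'); then one or more of a character in [3-5] (lazy), then the literal 'n' (captured); then the literal 'juy', then 3 to 6 of a non-whitespace character (captured).
Walking the string: at [0:56] match '   .-v4njuypu49.w3njuy3qxk--5-d-5njuyio6y- ...w4njuyod8-', groups = ('   .-v4njuypu49.w3njuy3qxk--5-d-5njuyio6y- ...w', '4n', 'juyod8-').
Multiple groups make `findall` return tuples — one 3-tuple for the one match.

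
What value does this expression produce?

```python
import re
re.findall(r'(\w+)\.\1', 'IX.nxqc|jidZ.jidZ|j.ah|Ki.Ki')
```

After group 1 captures some text, `\1` only succeeds where that same text appears again.
Matches: at [8:17] match 'jidZ.jidZ', group 1 = 'jidZ'; at [23:28] match 'Ki.Ki', group 1 = 'Ki'.
One capturing group, so `findall` returns just the captured substring from each match — 2 in all.

['jidZ', 'Ki']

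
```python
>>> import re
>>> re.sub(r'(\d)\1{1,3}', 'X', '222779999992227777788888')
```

'XXXXXX7X8'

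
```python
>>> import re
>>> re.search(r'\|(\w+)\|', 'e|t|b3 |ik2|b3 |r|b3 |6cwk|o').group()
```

'|t|'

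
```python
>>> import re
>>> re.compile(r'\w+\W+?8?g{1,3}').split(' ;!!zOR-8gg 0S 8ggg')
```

[' ;!!', ' ', '']

The pattern matches one or more of a word character; then one or more of a non-word character (lazy), then optionally the literal '8', then 1 to 3 of a literal 'g'.
Matches to split on: at [4:11] → 'zOR-8gg'; at [12:19] → '0S 8ggg'.
Splitting on the pattern gives 3 pieces.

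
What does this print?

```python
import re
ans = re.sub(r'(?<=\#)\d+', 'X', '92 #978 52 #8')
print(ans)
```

The `(?=…)`/`(?<=…)` assertion just peeks at neighbouring text; it doesn't advance the match position.
`sub` substitutes 'X' at each match site.

92 #X 52 #X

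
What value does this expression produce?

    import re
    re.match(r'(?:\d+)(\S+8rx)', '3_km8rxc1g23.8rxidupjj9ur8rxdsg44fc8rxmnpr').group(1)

'_km8rxc1g23.8rxidupjj9ur8rxdsg44fc8rx'

This matches one or more of a digit (non-capturing group); then one or more of a non-whitespace character, then the literal '8rx' (captured).
`re.match` won't scan ahead — the pattern has to work from the very first character.
The match spans [0:38] → '3_km8rxc1g23.8rxidupjj9ur8rxdsg44fc8rx'.
Captured: group 1 = '_km8rxc1g23.8rxidupjj9ur8rxdsg44fc8rx'.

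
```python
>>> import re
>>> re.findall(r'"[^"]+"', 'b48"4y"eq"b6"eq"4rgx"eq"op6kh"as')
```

With no groups in the pattern, `findall` gives back each whole match — 4 here.

['"4y"', '"b6"', '"4rgx"', '"op6kh"']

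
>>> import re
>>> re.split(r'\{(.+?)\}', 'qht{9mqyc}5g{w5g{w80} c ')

Because the pattern has a capturing group, `split` also inserts each captured text between the pieces.

['qht', '9mqyc', '5g', 'w5g{w80', ' c ']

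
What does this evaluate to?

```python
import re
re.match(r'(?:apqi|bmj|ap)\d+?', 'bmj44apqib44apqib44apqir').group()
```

'bmj4'

`re.match` won't scan ahead — the pattern has to work from the very first character.
The match spans [0:4] → 'bmj4'.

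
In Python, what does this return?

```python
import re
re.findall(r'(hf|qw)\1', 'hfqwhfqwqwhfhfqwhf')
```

['qw', 'hf']

`\1` is not a pattern — it's the concrete string captured by group 1, re-applied verbatim.
One capturing group, so `findall` returns just the captured substring from each match — 2 in all.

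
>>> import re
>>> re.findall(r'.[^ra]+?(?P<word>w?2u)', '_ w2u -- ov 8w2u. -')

['w2u', 'w2u']

Because the quantifier is non-greedy, it stops expanding at the earliest point where the rest of the pattern can succeed.
One capturing group, so `findall` returns just the captured substring from each match — 2 in all.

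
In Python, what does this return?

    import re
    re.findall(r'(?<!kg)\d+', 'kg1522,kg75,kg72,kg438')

['522', '5', '2', '38']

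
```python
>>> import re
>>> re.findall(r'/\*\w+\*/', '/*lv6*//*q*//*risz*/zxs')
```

Scanning left to right: at [0:7] → '/*lv6*/'; at [7:12] → '/*q*/'; at [12:20] → '/*risz*/'.
`findall` yields the raw match text (3 of them) because the pattern has no groups.

['/*lv6*/', '/*q*/', '/*risz*/']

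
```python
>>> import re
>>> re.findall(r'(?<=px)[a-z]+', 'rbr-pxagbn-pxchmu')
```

The `(?=…)`/`(?<=…)` assertion just peeks at neighbouring text; it doesn't advance the match position.
`findall` yields the raw match text (2 of them) because the pattern has no groups.

['agbn', 'chmu']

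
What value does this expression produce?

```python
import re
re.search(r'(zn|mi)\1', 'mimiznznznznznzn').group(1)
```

After group 1 captures some text, `\1` only succeeds where that same text appears again.
Unlike `match`, `search` isn't anchored — it looks for the pattern anywhere in the string.
The match spans [0:4] → 'mimi'.
Captured: group 1 = 'mi'.

'mi'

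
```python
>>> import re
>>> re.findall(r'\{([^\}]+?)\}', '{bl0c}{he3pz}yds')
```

Walking the string: at [0:6] match '{bl0c}', group 1 = 'bl0c'; at [6:13] match '{he3pz}', group 1 = 'he3pz'.
With a single group, `findall` returns only what that group captured — 2 items.

['bl0c', 'he3pz']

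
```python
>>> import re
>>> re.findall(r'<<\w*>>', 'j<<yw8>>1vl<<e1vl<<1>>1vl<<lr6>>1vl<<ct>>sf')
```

['<<yw8>>', '<<1>>', '<<lr6>>', '<<ct>>']

Scanning left to right: at [1:8] → '<<yw8>>'; at [17:22] → '<<1>>'; at [25:32] → '<<lr6>>'; at [35:41] → '<<ct>>'.
`findall` yields the raw match text (4 of them) because the pattern has no groups.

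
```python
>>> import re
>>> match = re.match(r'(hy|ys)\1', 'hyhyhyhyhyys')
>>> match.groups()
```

The backreference `\1` re-matches whatever the first group consumed, character for character.
`re.match` only tries the pattern at the start of the string.
The match spans [0:4] → 'hyhy'.
Captured: group 1 = 'hy'.

('hy',)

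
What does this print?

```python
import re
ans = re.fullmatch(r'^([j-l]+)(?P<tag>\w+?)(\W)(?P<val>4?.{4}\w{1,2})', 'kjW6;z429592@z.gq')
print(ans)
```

None

Pattern: anchored at the start of the string; then one or more of a character in [j-l] (captured); then one or more of a word character (lazy) (captured as 'tag'); then a non-word character (captured); then optionally the literal '4', then exactly 4 of any character, then 1 to 2 of a word character (captured as 'val').
`fullmatch` succeeds only if the pattern covers the string from start to end.
Here the pattern can't cover the whole string, so the call returns None.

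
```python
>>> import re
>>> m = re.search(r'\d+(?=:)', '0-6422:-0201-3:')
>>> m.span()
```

(2, 6)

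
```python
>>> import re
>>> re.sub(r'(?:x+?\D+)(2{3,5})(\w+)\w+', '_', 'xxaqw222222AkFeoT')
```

This matches one or more of the literal 'x' (lazy), then one or more of a non-digit (non-capturing group); then 3 to 5 of a literal '2' (captured); then one or more of a word character (captured); then one or more of a word character.
Matches: at [0:17] → 'xxaqw222222AkFeoT'.
`sub` substitutes '_' at each match site.

'_'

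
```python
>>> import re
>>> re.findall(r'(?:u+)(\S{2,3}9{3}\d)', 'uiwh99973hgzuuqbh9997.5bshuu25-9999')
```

['iwh9997', 'qbh9997', '25-9999']

This matches one or more of a literal 'u' (non-capturing group); then 2 to 3 of a non-whitespace character, then exactly 3 of the literal '9', then a digit (captured).
Walking the string: at [0:8] match 'uiwh9997', group 1 = 'iwh9997'; at [12:21] match 'uuqbh9997', group 1 = 'qbh9997'; at [26:35] match 'uu25-9999', group 1 = '25-9999'.
One capturing group, so `findall` returns just the captured substring from each match — 3 in all.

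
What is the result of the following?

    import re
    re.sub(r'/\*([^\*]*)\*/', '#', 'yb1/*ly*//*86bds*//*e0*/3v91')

'yb1###3v91'

Matches: at [3:9] → '/*ly*/'; at [9:18] → '/*86bds*/'; at [18:24] → '/*e0*/'.
Each match is replaced by '#'.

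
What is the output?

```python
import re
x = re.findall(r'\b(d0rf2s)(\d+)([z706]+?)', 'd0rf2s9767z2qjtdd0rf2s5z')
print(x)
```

[('d0rf2s', '9767', 'z')]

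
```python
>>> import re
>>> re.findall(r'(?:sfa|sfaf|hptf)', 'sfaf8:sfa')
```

['sfa', 'sfa']

`|` is ordered: at each position the engine commits to the first alternative that works.
Since nothing is captured, `findall` lists the 2 matched substrings directly.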